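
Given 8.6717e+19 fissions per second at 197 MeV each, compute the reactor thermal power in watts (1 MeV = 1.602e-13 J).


P = fission_rate * E_MeV * 1.602e-13
P = 8.6717e+19 * 197 * 1.602e-13
P = 2.7367e+09 W

2.7367e+09


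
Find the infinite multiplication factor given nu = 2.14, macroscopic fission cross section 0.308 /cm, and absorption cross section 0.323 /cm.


k_inf = nu * Sigma_f / Sigma_a
k_inf = 2.14 * 0.308 / 0.323
k_inf = 2.0406

2.0406


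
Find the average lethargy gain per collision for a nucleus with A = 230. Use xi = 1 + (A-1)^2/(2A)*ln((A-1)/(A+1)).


xi = 1 + (A-1)^2/(2A) * ln((A-1)/(A+1))
xi = 1 + (230-1)^2/(2*230) * ln((230-1)/(230 +1))
xi = 0.0086705

0.0086705


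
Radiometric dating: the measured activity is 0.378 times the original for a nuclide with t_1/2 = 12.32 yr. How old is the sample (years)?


lambda = ln(2) / t_half = ln(2) / 12.32 = 0.05626195 /yr
t = -ln(A/A0) / lambda
t = -ln(0.378) / 0.05626195
t = 17.292 yr

17.292


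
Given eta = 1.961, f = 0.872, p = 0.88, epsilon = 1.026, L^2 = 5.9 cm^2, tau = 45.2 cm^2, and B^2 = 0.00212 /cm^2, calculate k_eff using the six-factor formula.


k_inf = eta*f*p*eps = 1.961*0.872*0.88*1.026 = 1.543918
P_TNL = 1/(1 + L^2*B^2) = 1/(1 + 5.9*0.00212) = 0.9876465
P_FNL = exp(-B^2*tau) = exp(-0.00212*45.2) = 0.9086239
k_eff = k_inf * P_TNL * P_FNL = 1.543918 * 0.9876465 * 0.9086239
k_eff = 1.3855

1.3855


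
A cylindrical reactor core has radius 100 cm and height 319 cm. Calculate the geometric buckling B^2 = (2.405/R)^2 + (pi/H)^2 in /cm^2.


B^2 = (2.405/R)^2 + (pi/H)^2
B^2 = (2.405/100)^2 + (pi/319)^2
B^2 = 6.7539e-04 /cm^2

6.7539e-04


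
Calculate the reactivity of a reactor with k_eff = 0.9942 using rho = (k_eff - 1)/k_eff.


rho = (k_eff - 1) / k_eff
rho = (0.9942 - 1) / 0.9942
rho = -0.0058338

-0.0058338


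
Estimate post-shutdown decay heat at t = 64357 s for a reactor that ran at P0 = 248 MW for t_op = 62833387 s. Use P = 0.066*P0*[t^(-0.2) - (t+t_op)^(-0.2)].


P/P0 = 0.066 * [t^(-0.2) - (t + t_op)^(-0.2)]
P/P0 = 0.066 * [64357^(-0.2) - (64357 + 62833387)^(-0.2)]
P/P0 = 0.066 * [0.1092146 - 0.02755960] = 0.005389230
P = 248 * 0.005389230 = 1.3365 MW

1.3365


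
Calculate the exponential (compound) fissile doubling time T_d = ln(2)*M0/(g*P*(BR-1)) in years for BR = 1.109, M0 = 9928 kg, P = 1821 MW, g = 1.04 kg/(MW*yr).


Breeding gain G = BR - 1 = 1.109 - 1 = 0.109
Fissile production rate = g * P * G = 1.04 * 1821 * 0.109 = 206.42856 kg/yr
T_d = ln(2) * M0 / (g * P * G)
T_d = ln(2) * 9928 / 206.42856 = 33.336 yr

33.336


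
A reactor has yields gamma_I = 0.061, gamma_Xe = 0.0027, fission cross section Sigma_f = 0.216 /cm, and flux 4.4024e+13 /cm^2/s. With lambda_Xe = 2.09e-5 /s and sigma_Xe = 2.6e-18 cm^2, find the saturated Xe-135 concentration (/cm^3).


Xe_eq = (gamma_I + gamma_Xe) * Sigma_f * phi / (lambda_Xe + sigma_Xe * phi)
Numerator = (0.061 + 0.0027) * 0.216 * 4.4024e+13 = 6.057350e+11
Denominator = 2.09e-5 + 2.6e-18 * 4.4024e+13 = 1.353624e-04
Xe_eq = 6.057350e+11 / 1.353624e-04 = 4.4749e+15 /cm^3

4.4749e+15


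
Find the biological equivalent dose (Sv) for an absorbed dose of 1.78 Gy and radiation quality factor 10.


H = D * Q
H = 1.78 * 10
H = 17.800 Sv

17.800


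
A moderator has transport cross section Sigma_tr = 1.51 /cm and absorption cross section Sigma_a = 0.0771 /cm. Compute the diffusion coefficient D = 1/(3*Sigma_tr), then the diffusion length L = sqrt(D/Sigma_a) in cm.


D = 1 / (3 * Sigma_tr) = 1 / (3 * 1.51) = 0.2207506 cm
L = sqrt(D / Sigma_a)
L = sqrt(0.2207506 / 0.0771)
L = 1.6921 cm

1.6921


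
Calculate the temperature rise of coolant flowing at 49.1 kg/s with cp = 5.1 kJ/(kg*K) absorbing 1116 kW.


dT = Q / (m_dot * cp)
dT = 1116 / (49.1 * 5.1)
dT = 4.4567 C

4.4567


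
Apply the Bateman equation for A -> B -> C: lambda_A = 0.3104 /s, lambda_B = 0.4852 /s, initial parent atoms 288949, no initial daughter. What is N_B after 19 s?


N_B(t) = lambda_A * N_A0 / (lambda_B - lambda_A) * [exp(-lambda_A*t) - exp(-lambda_B*t)]
exp(-0.3104*19) = 0.002746027; exp(-0.4852*19) = 9.915761e-05
N_B = 0.3104 * 288949 / (0.4852 - 0.3104) * (0.002746027 - 9.915761e-05)
N_B = 1358.1

1358.1


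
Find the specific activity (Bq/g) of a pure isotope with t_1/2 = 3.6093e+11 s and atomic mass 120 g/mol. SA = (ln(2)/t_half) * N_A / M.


lambda = ln(2) / t_half = ln(2) / 3.6093e+11 = 1.920448e-12 /s
SA = lambda * N_A / M
SA = 1.920448e-12 * 6.022e23 / 120
SA = 9.6374e+09 Bq/g

9.6374e+09


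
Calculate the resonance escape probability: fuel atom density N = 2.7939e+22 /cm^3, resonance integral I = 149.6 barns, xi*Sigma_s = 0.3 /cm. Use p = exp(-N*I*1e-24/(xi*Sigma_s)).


p = exp(-N * I * 1e-24 / (xi*Sigma_s))
p = exp(-2.7939e+22 * 149.6 * 1e-24 / 0.3)
p = 8.8982e-07

8.8982e-07


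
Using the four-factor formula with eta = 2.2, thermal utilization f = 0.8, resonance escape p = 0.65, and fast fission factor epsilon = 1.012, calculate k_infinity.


k_inf = eta * f * p * epsilon
k_inf = 2.2 * 0.8 * 0.65 * 1.012
k_inf = 1.1577

1.1577


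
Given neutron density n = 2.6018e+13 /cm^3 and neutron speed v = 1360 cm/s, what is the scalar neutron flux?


phi = n * v
phi = 2.6018e+13 * 1360
phi = 3.5384e+16 /cm^2/s

3.5384e+16


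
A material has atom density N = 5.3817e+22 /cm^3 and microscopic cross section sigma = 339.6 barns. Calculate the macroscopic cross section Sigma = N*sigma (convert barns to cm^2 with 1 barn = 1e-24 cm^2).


Sigma = N * sigma_barns * 1e-24
Sigma = 5.3817e+22 * 339.6 * 1e-24
Sigma = 18.276 /cm

18.276


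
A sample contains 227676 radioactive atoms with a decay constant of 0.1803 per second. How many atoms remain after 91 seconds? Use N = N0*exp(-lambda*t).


N = N0 * exp(-lambda * t)
N = 227676 * exp(-0.1803 * 91)
N = 0.017050

0.017050


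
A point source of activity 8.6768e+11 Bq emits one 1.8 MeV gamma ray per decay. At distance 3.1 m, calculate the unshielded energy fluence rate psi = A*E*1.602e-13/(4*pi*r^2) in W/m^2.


psi = A * E * 1.602e-13 / (4*pi*r^2)
psi = 8.6768e+11 * 1.8 * 1.602e-13 / (4*pi*3.1^2)
psi = 0.0020719 W/m^2

0.0020719


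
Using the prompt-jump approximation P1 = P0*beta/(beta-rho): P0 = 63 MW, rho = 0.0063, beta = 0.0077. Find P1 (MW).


P1/P0 = beta / (beta - rho)
P1/P0 = 0.0077 / (0.0077 - 0.0063) = 5.500000
P1 = 63 * 5.500000 = 346.50 MW

346.50


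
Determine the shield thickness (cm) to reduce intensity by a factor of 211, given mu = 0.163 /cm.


x = ln(factor) / mu
x = ln(211) / 0.163
x = 32.833 cm

32.833


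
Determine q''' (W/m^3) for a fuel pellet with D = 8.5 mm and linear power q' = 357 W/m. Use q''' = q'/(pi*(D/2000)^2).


r = D / 2 / 1000 = 8.5 / 2 / 1000 = 0.00425 m
q''' = q' / (pi * r^2)
q''' = 357 / (pi * 0.00425^2)
q''' = 6.2913e+06 W/m^3

6.2913e+06


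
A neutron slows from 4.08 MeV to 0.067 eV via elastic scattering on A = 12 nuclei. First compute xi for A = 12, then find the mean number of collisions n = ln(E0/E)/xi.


xi = 1 + (A-1)^2/(2A)*ln((A-1)/(A+1)) = 0.1577690 (for A = 12)
n = ln(E0/E) / xi
n = ln(4.08e6 / 0.067) / 0.1577690
n = ln(6.089552e+07) / 0.1577690 = 113.61

113.61


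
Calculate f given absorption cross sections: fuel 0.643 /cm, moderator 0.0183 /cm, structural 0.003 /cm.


f = Sigma_a_fuel / (Sigma_a_fuel + Sigma_a_mod + Sigma_a_other)
f = 0.643 / (0.643 + 0.0183 + 0.003)
f = 0.96794

0.96794


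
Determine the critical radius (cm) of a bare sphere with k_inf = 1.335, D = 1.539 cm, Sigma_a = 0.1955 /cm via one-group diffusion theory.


L^2 = D / Sigma_a = 1.539 / 0.1955 = 7.872123 cm^2
B_m^2 = (k_inf - 1) / L^2 = (1.335 - 1) / 7.872123 = 0.04255523 /cm^2
For a bare sphere: B_g = pi/R, so R_c = pi / sqrt(B_m^2)
R_c = pi / sqrt(0.04255523) = 15.229 cm

15.229


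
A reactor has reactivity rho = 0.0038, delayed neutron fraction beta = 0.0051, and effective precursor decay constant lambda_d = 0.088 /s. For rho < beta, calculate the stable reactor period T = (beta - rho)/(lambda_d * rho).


T = (beta - rho) / (lambda_d * rho)
T = (0.0051 - 0.0038) / (0.088 * 0.0038)
T = 3.8876 s

3.8876


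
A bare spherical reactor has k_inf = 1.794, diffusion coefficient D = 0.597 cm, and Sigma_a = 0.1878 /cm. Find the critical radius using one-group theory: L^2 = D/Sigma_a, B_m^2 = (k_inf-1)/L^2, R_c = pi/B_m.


L^2 = D / Sigma_a = 0.597 / 0.1878 = 3.178914 cm^2
B_m^2 = (k_inf - 1) / L^2 = (1.794 - 1) / 3.178914 = 0.2497708 /cm^2
For a bare sphere: B_g = pi/R, so R_c = pi / sqrt(B_m^2)
R_c = pi / sqrt(0.2497708) = 6.2861 cm

6.2861


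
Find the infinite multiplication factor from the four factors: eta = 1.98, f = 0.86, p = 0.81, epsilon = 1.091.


k_inf = eta * f * p * epsilon
k_inf = 1.98 * 0.86 * 0.81 * 1.091
k_inf = 1.5048

1.5048


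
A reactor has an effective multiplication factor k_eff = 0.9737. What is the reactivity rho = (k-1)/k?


rho = (k_eff - 1) / k_eff
rho = (0.9737 - 1) / 0.9737
rho = -0.027010

-0.027010


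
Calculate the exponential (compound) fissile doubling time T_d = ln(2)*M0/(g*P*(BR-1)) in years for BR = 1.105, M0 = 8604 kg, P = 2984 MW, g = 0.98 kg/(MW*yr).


Breeding gain G = BR - 1 = 1.105 - 1 = 0.105
Fissile production rate = g * P * G = 0.98 * 2984 * 0.105 = 307.0536 kg/yr
T_d = ln(2) * M0 / (g * P * G)
T_d = ln(2) * 8604 / 307.0536 = 19.423 yr

19.423


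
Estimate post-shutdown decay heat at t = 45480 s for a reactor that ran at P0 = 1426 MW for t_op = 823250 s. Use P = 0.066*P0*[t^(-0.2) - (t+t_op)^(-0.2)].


P/P0 = 0.066 * [t^(-0.2) - (t + t_op)^(-0.2)]
P/P0 = 0.066 * [45480^(-0.2) - (45480 + 823250)^(-0.2)]
P/P0 = 0.066 * [0.1170674 - 0.06489676] = 0.003443262
P = 1426 * 0.003443262 = 4.9101 MW

4.9101


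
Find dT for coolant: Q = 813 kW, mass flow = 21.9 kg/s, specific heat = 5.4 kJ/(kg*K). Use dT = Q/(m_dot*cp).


dT = Q / (m_dot * cp)
dT = 813 / (21.9 * 5.4)
dT = 6.8747 C

6.8747


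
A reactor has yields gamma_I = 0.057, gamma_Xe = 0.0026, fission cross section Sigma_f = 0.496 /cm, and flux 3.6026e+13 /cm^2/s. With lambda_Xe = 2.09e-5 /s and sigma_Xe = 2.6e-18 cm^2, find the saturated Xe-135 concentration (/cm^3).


Xe_eq = (gamma_I + gamma_Xe) * Sigma_f * phi / (lambda_Xe + sigma_Xe * phi)
Numerator = (0.057 + 0.0026) * 0.496 * 3.6026e+13 = 1.064986e+12
Denominator = 2.09e-5 + 2.6e-18 * 3.6026e+13 = 1.145676e-04
Xe_eq = 1.064986e+12 / 1.145676e-04 = 9.2957e+15 /cm^3

9.2957e+15


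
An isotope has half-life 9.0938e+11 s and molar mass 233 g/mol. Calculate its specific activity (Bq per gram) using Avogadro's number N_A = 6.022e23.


lambda = ln(2) / t_half = ln(2) / 9.0938e+11 = 7.622195e-13 /s
SA = lambda * N_A / M
SA = 7.622195e-13 * 6.022e23 / 233
SA = 1.9700e+09 Bq/g

1.9700e+09


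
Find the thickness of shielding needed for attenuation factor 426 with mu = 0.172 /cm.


x = ln(factor) / mu
x = ln(426) / 0.172
x = 35.200 cm

35.200


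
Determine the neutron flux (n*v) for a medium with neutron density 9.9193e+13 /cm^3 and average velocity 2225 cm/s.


phi = n * v
phi = 9.9193e+13 * 2225
phi = 2.2070e+17 /cm^2/s

2.2070e+17


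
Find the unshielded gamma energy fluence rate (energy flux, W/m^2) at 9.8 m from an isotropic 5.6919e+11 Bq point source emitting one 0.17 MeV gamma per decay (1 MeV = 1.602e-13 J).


psi = A * E * 1.602e-13 / (4*pi*r^2)
psi = 5.6919e+11 * 0.17 * 1.602e-13 / (4*pi*9.8^2)
psi = 1.2844e-05 W/m^2

1.2844e-05


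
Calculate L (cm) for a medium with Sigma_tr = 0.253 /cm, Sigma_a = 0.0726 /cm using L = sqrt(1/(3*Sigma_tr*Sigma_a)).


D = 1 / (3 * Sigma_tr) = 1 / (3 * 0.253) = 1.317523 cm
L = sqrt(D / Sigma_a)
L = sqrt(1.317523 / 0.0726)
L = 4.2600 cm

4.2600


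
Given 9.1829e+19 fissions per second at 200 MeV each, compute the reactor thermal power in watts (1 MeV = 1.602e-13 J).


P = fission_rate * E_MeV * 1.602e-13
P = 9.1829e+19 * 200 * 1.602e-13
P = 2.9422e+09 W

2.9422e+09


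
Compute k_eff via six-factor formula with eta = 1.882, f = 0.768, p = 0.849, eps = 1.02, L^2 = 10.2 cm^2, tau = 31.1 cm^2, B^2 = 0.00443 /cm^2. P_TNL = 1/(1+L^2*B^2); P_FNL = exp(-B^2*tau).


k_inf = eta*f*p*eps = 1.882*0.768*0.849*1.02 = 1.251667
P_TNL = 1/(1 + L^2*B^2) = 1/(1 + 10.2*0.00443) = 0.9567675
P_FNL = exp(-B^2*tau) = exp(-0.00443*31.1) = 0.8712965
k_eff = k_inf * P_TNL * P_FNL = 1.251667 * 0.9567675 * 0.8712965
k_eff = 1.0434

1.0434


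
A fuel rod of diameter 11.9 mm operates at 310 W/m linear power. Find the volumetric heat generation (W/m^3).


r = D / 2 / 1000 = 11.9 / 2 / 1000 = 0.00595 m
q''' = q' / (pi * r^2)
q''' = 310 / (pi * 0.00595^2)
q''' = 2.7873e+06 W/m^3

2.7873e+06


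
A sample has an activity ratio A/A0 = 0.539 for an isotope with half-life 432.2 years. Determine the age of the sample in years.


lambda = ln(2) / t_half = ln(2) / 432.2 = 0.001603765 /yr
t = -ln(A/A0) / lambda
t = -ln(0.539) / 0.001603765
t = 385.37 yr

385.37


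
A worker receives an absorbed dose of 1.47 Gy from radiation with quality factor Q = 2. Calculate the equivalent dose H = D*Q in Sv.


H = D * Q
H = 1.47 * 2
H = 2.9400 Sv

2.9400


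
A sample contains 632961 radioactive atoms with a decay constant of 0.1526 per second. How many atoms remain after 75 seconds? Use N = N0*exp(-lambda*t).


N = N0 * exp(-lambda * t)
N = 632961 * exp(-0.1526 * 75)
N = 6.7745

6.7745


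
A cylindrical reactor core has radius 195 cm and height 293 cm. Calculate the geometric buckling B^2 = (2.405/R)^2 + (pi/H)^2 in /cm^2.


B^2 = (2.405/R)^2 + (pi/H)^2
B^2 = (2.405/195)^2 + (pi/293)^2
B^2 = 2.6708e-04 /cm^2

2.6708e-04


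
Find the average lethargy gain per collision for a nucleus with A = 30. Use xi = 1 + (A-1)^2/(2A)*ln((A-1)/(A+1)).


xi = 1 + (A-1)^2/(2A) * ln((A-1)/(A+1))
xi = 1 + (30-1)^2/(2*30) * ln((30-1)/(30 +1))
xi = 0.065209

0.065209


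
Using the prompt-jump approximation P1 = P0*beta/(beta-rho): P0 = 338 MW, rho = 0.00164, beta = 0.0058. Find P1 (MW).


P1/P0 = beta / (beta - rho)
P1/P0 = 0.0058 / (0.0058 - 0.00164) = 1.394231
P1 = 338 * 1.394231 = 471.25 MW

471.25


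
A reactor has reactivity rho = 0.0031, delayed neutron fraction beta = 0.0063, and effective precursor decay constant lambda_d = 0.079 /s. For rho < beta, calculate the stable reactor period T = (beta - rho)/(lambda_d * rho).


T = (beta - rho) / (lambda_d * rho)
T = (0.0063 - 0.0031) / (0.079 * 0.0031)
T = 13.067 s

13.067


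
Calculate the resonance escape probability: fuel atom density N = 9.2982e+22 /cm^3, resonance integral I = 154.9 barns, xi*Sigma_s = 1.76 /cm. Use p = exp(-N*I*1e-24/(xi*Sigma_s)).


p = exp(-N * I * 1e-24 / (xi*Sigma_s))
p = exp(-9.2982e+22 * 154.9 * 1e-24 / 1.76)
p = 2.7923e-04

2.7923e-04


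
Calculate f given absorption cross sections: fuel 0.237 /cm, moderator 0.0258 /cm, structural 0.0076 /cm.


f = Sigma_a_fuel / (Sigma_a_fuel + Sigma_a_mod + Sigma_a_other)
f = 0.237 / (0.237 + 0.0258 + 0.0076)
f = 0.87648

0.87648


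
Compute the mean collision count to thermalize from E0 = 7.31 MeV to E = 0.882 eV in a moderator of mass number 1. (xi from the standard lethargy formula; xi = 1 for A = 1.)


xi = 1 + (A-1)^2/(2A)*ln((A-1)/(A+1)) = 1 (for A = 1)
n = ln(E0/E) / xi
n = ln(7.31e6 / 0.882) / 1
n = ln(8.287982e+06) / 1 = 15.930

15.930


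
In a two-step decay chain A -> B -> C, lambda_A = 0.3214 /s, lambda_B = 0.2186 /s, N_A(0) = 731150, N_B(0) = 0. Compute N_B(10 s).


N_B(t) = lambda_A * N_A0 / (lambda_B - lambda_A) * [exp(-lambda_A*t) - exp(-lambda_B*t)]
exp(-0.3214*10) = 0.04019551; exp(-0.2186*10) = 0.1123653
N_B = 0.3214 * 731150 / (0.2186 - 0.3214) * (0.04019551 - 0.1123653)
N_B = 164974

164974


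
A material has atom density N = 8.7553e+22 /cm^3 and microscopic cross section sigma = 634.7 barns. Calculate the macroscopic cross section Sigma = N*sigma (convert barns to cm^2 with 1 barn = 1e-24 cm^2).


Sigma = N * sigma_barns * 1e-24
Sigma = 8.7553e+22 * 634.7 * 1e-24
Sigma = 55.570 /cm

55.570


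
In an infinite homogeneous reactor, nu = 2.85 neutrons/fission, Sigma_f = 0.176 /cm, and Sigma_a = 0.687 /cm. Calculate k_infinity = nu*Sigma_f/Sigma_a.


k_inf = nu * Sigma_f / Sigma_a
k_inf = 2.85 * 0.176 / 0.687
k_inf = 0.73013

0.73013


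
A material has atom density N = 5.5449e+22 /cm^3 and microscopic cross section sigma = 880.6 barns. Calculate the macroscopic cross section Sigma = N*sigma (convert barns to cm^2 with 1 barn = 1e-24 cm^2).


Sigma = N * sigma_barns * 1e-24
Sigma = 5.5449e+22 * 880.6 * 1e-24
Sigma = 48.828 /cm

48.828


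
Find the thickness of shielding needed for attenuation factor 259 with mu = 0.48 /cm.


x = ln(factor) / mu
x = ln(259) / 0.48
x = 11.577 cm

11.577


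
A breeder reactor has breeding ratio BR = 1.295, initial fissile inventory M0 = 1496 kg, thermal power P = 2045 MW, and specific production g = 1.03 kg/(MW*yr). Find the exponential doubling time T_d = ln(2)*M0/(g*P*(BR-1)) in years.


Breeding gain G = BR - 1 = 1.295 - 1 = 0.295
Fissile production rate = g * P * G = 1.03 * 2045 * 0.295 = 621.37325 kg/yr
T_d = ln(2) * M0 / (g * P * G)
T_d = ln(2) * 1496 / 621.37325 = 1.6688 yr

1.6688


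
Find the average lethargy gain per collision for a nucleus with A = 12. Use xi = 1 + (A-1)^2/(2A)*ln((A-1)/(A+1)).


xi = 1 + (A-1)^2/(2A) * ln((A-1)/(A+1))
xi = 1 + (12-1)^2/(2*12) * ln((12-1)/(12 +1))
xi = 0.15777

0.15777


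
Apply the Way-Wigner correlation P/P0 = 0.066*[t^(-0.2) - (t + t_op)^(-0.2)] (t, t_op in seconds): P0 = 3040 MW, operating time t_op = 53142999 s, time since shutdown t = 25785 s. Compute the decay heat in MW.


P/P0 = 0.066 * [t^(-0.2) - (t + t_op)^(-0.2)]
P/P0 = 0.066 * [25785^(-0.2) - (25785 + 53142999)^(-0.2)]
P/P0 = 0.066 * [0.1311374 - 0.02850156] = 0.006773965
P = 3040 * 0.006773965 = 20.593 MW

20.593


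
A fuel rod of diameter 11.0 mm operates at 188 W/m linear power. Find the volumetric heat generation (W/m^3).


r = D / 2 / 1000 = 11.0 / 2 / 1000 = 0.0055 m
q''' = q' / (pi * r^2)
q''' = 188 / (pi * 0.0055^2)
q''' = 1.9783e+06 W/m^3

1.9783e+06


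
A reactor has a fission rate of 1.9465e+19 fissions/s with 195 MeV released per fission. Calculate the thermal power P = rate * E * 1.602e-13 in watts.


P = fission_rate * E_MeV * 1.602e-13
P = 1.9465e+19 * 195 * 1.602e-13
P = 6.0807e+08 W

6.0807e+08


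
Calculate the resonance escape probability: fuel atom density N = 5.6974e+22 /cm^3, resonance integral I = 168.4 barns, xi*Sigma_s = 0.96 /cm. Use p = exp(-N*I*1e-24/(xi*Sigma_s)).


p = exp(-N * I * 1e-24 / (xi*Sigma_s))
p = exp(-5.6974e+22 * 168.4 * 1e-24 / 0.96)
p = 4.5665e-05

4.5665e-05


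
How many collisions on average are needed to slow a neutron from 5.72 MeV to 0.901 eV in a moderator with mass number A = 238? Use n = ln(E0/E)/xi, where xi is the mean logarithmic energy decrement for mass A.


xi = 1 + (A-1)^2/(2A)*ln((A-1)/(A+1)) = 0.008379872 (for A = 238)
n = ln(E0/E) / xi
n = ln(5.72e6 / 0.901) / 0.008379872
n = ln(6.348502e+06) / 0.008379872 = 1869.2

1869.2


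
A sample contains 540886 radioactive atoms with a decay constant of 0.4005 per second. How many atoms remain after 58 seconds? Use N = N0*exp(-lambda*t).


N = N0 * exp(-lambda * t)
N = 540886 * exp(-0.4005 * 58)
N = 4.4145e-05

4.4145e-05


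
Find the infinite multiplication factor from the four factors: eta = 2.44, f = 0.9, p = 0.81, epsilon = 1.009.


k_inf = eta * f * p * epsilon
k_inf = 2.44 * 0.9 * 0.81 * 1.009
k_inf = 1.7948

1.7948


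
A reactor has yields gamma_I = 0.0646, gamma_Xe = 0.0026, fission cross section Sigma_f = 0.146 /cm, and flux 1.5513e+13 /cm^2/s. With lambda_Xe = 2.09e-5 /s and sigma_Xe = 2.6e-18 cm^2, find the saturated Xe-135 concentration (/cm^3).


Xe_eq = (gamma_I + gamma_Xe) * Sigma_f * phi / (lambda_Xe + sigma_Xe * phi)
Numerator = (0.0646 + 0.0026) * 0.146 * 1.5513e+13 = 1.522011e+11
Denominator = 2.09e-5 + 2.6e-18 * 1.5513e+13 = 6.123380e-05
Xe_eq = 1.522011e+11 / 6.123380e-05 = 2.4856e+15 /cm^3

2.4856e+15


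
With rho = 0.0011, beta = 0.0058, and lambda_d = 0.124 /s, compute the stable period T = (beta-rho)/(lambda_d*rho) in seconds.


T = (beta - rho) / (lambda_d * rho)
T = (0.0058 - 0.0011) / (0.124 * 0.0011)
T = 34.457 s

34.457


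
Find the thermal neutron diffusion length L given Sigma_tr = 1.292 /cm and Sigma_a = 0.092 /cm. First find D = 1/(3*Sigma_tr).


D = 1 / (3 * Sigma_tr) = 1 / (3 * 1.292) = 0.2579979 cm
L = sqrt(D / Sigma_a)
L = sqrt(0.2579979 / 0.092)
L = 1.6746 cm

1.6746


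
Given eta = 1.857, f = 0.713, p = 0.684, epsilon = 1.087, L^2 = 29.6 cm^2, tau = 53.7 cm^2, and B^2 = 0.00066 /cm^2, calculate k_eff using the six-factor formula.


k_inf = eta*f*p*eps = 1.857*0.713*0.684*1.087 = 0.9844351
P_TNL = 1/(1 + L^2*B^2) = 1/(1 + 29.6*0.00066) = 0.9808383
P_FNL = exp(-B^2*tau) = exp(-0.00066*53.7) = 0.9651787
k_eff = k_inf * P_TNL * P_FNL = 0.9844351 * 0.9808383 * 0.9651787
k_eff = 0.93195

0.93195


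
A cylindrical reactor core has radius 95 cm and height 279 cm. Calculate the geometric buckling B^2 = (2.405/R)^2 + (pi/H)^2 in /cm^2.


B^2 = (2.405/R)^2 + (pi/H)^2
B^2 = (2.405/95)^2 + (pi/279)^2
B^2 = 7.6768e-04 /cm^2

7.6768e-04


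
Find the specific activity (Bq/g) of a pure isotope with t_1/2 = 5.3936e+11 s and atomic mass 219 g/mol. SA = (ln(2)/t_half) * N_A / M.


lambda = ln(2) / t_half = ln(2) / 5.3936e+11 = 1.285129e-12 /s
SA = lambda * N_A / M
SA = 1.285129e-12 * 6.022e23 / 219
SA = 3.5338e+09 Bq/g

3.5338e+09


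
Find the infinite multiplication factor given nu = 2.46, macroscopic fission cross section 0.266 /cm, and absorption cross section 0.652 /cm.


k_inf = nu * Sigma_f / Sigma_a
k_inf = 2.46 * 0.266 / 0.652
k_inf = 1.0036

1.0036


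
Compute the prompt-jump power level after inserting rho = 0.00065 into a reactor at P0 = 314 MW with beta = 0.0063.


P1/P0 = beta / (beta - rho)
P1/P0 = 0.0063 / (0.0063 - 0.00065) = 1.115044
P1 = 314 * 1.115044 = 350.12 MW

350.12


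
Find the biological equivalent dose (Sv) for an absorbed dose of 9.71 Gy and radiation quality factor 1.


H = D * Q
H = 9.71 * 1
H = 9.7100 Sv

9.7100


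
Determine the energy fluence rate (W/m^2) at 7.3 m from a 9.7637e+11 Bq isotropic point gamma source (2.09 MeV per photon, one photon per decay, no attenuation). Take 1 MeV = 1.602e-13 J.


psi = A * E * 1.602e-13 / (4*pi*r^2)
psi = 9.7637e+11 * 2.09 * 1.602e-13 / (4*pi*7.3^2)
psi = 4.8817e-04 W/m^2

4.8817e-04


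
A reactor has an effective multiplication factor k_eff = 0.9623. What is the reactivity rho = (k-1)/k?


rho = (k_eff - 1) / k_eff
rho = (0.9623 - 1) / 0.9623
rho = -0.039177

-0.039177


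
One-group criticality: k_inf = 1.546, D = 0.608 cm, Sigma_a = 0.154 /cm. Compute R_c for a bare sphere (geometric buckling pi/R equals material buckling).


L^2 = D / Sigma_a = 0.608 / 0.154 = 3.948052 cm^2
B_m^2 = (k_inf - 1) / L^2 = (1.546 - 1) / 3.948052 = 0.1382961 /cm^2
For a bare sphere: B_g = pi/R, so R_c = pi / sqrt(B_m^2)
R_c = pi / sqrt(0.1382961) = 8.4478 cm

8.4478


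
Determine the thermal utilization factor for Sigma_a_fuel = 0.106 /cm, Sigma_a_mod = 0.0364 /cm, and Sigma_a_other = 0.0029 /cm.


f = Sigma_a_fuel / (Sigma_a_fuel + Sigma_a_mod + Sigma_a_other)
f = 0.106 / (0.106 + 0.0364 + 0.0029)
f = 0.72953

0.72953


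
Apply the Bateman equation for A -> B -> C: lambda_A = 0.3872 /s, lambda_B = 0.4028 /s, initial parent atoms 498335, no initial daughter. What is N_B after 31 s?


N_B(t) = lambda_A * N_A0 / (lambda_B - lambda_A) * [exp(-lambda_A*t) - exp(-lambda_B*t)]
exp(-0.3872*31) = 6.124582e-06; exp(-0.4028*31) = 3.776171e-06
N_B = 0.3872 * 498335 / (0.4028 - 0.3872) * (6.124582e-06 - 3.776171e-06)
N_B = 29.047

29.047


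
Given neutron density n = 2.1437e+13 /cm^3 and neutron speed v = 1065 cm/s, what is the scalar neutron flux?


phi = n * v
phi = 2.1437e+13 * 1065
phi = 2.2830e+16 /cm^2/s

2.2830e+16


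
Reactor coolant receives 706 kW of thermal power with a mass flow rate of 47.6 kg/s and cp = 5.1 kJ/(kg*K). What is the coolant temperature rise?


dT = Q / (m_dot * cp)
dT = 706 / (47.6 * 5.1)
dT = 2.9082 C

2.9082


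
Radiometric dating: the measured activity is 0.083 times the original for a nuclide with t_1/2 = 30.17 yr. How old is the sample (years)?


lambda = ln(2) / t_half = ln(2) / 30.17 = 0.02297472 /yr
t = -ln(A/A0) / lambda
t = -ln(0.083) / 0.02297472
t = 108.33 yr

108.33


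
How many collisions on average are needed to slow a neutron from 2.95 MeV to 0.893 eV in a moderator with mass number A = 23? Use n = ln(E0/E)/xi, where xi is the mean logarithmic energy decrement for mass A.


xi = 1 + (A-1)^2/(2A)*ln((A-1)/(A+1)) = 0.08448899 (for A = 23)
n = ln(E0/E) / xi
n = ln(2.95e6 / 0.893) / 0.08448899
n = ln(3.303471e+06) / 0.08448899 = 177.66

177.66


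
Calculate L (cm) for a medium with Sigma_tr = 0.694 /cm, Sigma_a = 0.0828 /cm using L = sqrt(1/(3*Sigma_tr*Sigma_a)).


D = 1 / (3 * Sigma_tr) = 1 / (3 * 0.694) = 0.4803074 cm
L = sqrt(D / Sigma_a)
L = sqrt(0.4803074 / 0.0828)
L = 2.4085 cm

2.4085


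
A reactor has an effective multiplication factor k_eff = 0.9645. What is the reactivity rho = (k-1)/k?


rho = (k_eff - 1) / k_eff
rho = (0.9645 - 1) / 0.9645
rho = -0.036807

-0.036807


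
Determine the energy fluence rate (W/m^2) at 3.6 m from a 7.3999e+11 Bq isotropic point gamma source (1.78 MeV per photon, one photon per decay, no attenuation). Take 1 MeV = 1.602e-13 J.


psi = A * E * 1.602e-13 / (4*pi*r^2)
psi = 7.3999e+11 * 1.78 * 1.602e-13 / (4*pi*3.6^2)
psi = 0.0012957 W/m^2

0.0012957


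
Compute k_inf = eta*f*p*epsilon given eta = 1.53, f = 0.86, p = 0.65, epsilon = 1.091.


k_inf = eta * f * p * epsilon
k_inf = 1.53 * 0.86 * 0.65 * 1.091
k_inf = 0.93310

0.93310


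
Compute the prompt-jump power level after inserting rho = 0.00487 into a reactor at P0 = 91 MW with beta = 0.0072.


P1/P0 = beta / (beta - rho)
P1/P0 = 0.0072 / (0.0072 - 0.00487) = 3.090129
P1 = 91 * 3.090129 = 281.20 MW

281.20


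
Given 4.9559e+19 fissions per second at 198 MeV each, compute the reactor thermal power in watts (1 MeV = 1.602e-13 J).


P = fission_rate * E_MeV * 1.602e-13
P = 4.9559e+19 * 198 * 1.602e-13
P = 1.5720e+09 W

1.5720e+09


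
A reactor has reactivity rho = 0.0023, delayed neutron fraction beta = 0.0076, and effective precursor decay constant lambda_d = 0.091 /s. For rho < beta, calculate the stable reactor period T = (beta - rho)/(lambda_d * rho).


T = (beta - rho) / (lambda_d * rho)
T = (0.0076 - 0.0023) / (0.091 * 0.0023)
T = 25.323 s

25.323


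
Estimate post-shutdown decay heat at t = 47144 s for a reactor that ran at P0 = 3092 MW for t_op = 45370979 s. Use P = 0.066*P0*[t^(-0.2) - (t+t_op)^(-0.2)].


P/P0 = 0.066 * [t^(-0.2) - (t + t_op)^(-0.2)]
P/P0 = 0.066 * [47144^(-0.2) - (47144 + 45370979)^(-0.2)]
P/P0 = 0.066 * [0.1162291 - 0.02941401] = 0.005729796
P = 3092 * 0.005729796 = 17.717 MW

17.717


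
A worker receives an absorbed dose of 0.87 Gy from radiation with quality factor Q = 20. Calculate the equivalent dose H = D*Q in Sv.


H = D * Q
H = 0.87 * 20
H = 17.400 Sv

17.400


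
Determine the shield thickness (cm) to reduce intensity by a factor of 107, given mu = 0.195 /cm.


x = ln(factor) / mu
x = ln(107) / 0.195
x = 23.963 cm

23.963


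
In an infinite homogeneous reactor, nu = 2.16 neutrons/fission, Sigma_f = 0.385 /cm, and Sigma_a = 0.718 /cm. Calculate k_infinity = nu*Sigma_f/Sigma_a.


k_inf = nu * Sigma_f / Sigma_a
k_inf = 2.16 * 0.385 / 0.718
k_inf = 1.1582

1.1582


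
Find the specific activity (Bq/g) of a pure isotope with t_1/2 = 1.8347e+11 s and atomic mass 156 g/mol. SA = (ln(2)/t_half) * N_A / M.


lambda = ln(2) / t_half = ln(2) / 1.8347e+11 = 3.777986e-12 /s
SA = lambda * N_A / M
SA = 3.777986e-12 * 6.022e23 / 156
SA = 1.4584e+10 Bq/g

1.4584e+10


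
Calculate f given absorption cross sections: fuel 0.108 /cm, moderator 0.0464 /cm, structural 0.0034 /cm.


f = Sigma_a_fuel / (Sigma_a_fuel + Sigma_a_mod + Sigma_a_other)
f = 0.108 / (0.108 + 0.0464 + 0.0034)
f = 0.68441

0.68441


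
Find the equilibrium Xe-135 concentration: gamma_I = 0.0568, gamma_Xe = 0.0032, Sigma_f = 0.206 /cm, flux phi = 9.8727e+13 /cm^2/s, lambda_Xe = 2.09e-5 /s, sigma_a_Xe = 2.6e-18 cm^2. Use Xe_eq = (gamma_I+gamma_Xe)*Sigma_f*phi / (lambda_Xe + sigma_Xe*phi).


Xe_eq = (gamma_I + gamma_Xe) * Sigma_f * phi / (lambda_Xe + sigma_Xe * phi)
Numerator = (0.0568 + 0.0032) * 0.206 * 9.8727e+13 = 1.220266e+12
Denominator = 2.09e-5 + 2.6e-18 * 9.8727e+13 = 2.775902e-04
Xe_eq = 1.220266e+12 / 2.775902e-04 = 4.3959e+15 /cm^3

4.3959e+15


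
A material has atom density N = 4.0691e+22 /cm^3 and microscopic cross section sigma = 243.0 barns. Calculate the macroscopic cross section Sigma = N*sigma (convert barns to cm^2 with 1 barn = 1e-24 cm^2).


Sigma = N * sigma_barns * 1e-24
Sigma = 4.0691e+22 * 243.0 * 1e-24
Sigma = 9.8879 /cm

9.8879


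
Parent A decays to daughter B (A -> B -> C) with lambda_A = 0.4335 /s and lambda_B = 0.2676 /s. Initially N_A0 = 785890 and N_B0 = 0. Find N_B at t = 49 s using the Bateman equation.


N_B(t) = lambda_A * N_A0 / (lambda_B - lambda_A) * [exp(-lambda_A*t) - exp(-lambda_B*t)]
exp(-0.4335*49) = 5.955713e-10; exp(-0.2676*49) = 2.020026e-06
N_B = 0.4335 * 785890 / (0.2676 - 0.4335) * (5.955713e-10 - 2.020026e-06)
N_B = 4.1470

4.1470


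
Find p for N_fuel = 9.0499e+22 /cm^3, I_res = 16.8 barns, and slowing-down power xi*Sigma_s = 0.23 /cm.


p = exp(-N * I * 1e-24 / (xi*Sigma_s))
p = exp(-9.0499e+22 * 16.8 * 1e-24 / 0.23)
p = 0.0013463

0.0013463


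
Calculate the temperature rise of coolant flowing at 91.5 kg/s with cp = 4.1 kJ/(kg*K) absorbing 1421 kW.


dT = Q / (m_dot * cp)
dT = 1421 / (91.5 * 4.1)
dT = 3.7878 C

3.7878


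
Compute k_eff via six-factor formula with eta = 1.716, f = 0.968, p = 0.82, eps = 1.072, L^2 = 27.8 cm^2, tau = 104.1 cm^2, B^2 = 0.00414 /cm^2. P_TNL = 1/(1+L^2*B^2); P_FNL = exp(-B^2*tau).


k_inf = eta*f*p*eps = 1.716*0.968*0.82*1.072 = 1.460163
P_TNL = 1/(1 + L^2*B^2) = 1/(1 + 27.8*0.00414) = 0.8967870
P_FNL = exp(-B^2*tau) = exp(-0.00414*104.1) = 0.6498758
k_eff = k_inf * P_TNL * P_FNL = 1.460163 * 0.8967870 * 0.6498758
k_eff = 0.85098

0.85098


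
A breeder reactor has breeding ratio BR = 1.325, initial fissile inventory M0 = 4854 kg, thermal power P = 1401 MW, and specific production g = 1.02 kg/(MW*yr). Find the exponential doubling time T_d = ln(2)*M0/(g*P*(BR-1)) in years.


Breeding gain G = BR - 1 = 1.325 - 1 = 0.325
Fissile production rate = g * P * G = 1.02 * 1401 * 0.325 = 464.4315 kg/yr
T_d = ln(2) * M0 / (g * P * G)
T_d = ln(2) * 4854 / 464.4315 = 7.2444 yr

7.2444


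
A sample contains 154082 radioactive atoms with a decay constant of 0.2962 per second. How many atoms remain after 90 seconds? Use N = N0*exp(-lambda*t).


N = N0 * exp(-lambda * t)
N = 154082 * exp(-0.2962 * 90)
N = 4.0769e-07

4.0769e-07


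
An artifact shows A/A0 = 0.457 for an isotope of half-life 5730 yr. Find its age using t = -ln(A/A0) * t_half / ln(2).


lambda = ln(2) / t_half = ln(2) / 5730 = 1.209681e-04 /yr
t = -ln(A/A0) / lambda
t = -ln(0.457) / 1.209681e-04
t = 6473.4 yr

6473.4


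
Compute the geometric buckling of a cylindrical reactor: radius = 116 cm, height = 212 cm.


B^2 = (2.405/R)^2 + (pi/H)^2
B^2 = (2.405/116)^2 + (pi/212)^2
B^2 = 6.4945e-04 /cm^2

6.4945e-04


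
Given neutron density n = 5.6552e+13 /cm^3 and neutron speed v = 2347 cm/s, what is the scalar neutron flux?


phi = n * v
phi = 5.6552e+13 * 2347
phi = 1.3273e+17 /cm^2/s

1.3273e+17


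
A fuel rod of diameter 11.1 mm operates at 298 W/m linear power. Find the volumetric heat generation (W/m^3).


r = D / 2 / 1000 = 11.1 / 2 / 1000 = 0.00555 m
q''' = q' / (pi * r^2)
q''' = 298 / (pi * 0.00555^2)
q''' = 3.0795e+06 W/m^3

3.0795e+06


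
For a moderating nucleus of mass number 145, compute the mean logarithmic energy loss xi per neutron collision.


xi = 1 + (A-1)^2/(2A) * ln((A-1)/(A+1))
xi = 1 + (145-1)^2/(2*145) * ln((145-1)/(145 +1))
xi = 0.013730

0.013730


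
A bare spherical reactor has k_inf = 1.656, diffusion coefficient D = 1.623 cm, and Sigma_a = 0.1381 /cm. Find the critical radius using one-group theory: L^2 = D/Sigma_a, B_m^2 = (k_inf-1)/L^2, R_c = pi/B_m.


L^2 = D / Sigma_a = 1.623 / 0.1381 = 11.75235 cm^2
B_m^2 = (k_inf - 1) / L^2 = (1.656 - 1) / 11.75235 = 0.05581862 /cm^2
For a bare sphere: B_g = pi/R, so R_c = pi / sqrt(B_m^2)
R_c = pi / sqrt(0.05581862) = 13.297 cm

13.297


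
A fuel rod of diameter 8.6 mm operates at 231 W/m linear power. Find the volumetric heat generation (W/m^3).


r = D / 2 / 1000 = 8.6 / 2 / 1000 = 0.0043 m
q''' = q' / (pi * r^2)
q''' = 231 / (pi * 0.0043^2)
q''' = 3.9767e+06 W/m^3

3.9767e+06


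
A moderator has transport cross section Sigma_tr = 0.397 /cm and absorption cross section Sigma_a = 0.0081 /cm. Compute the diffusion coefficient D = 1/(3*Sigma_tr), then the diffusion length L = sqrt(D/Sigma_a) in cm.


D = 1 / (3 * Sigma_tr) = 1 / (3 * 0.397) = 0.8396306 cm
L = sqrt(D / Sigma_a)
L = sqrt(0.8396306 / 0.0081)
L = 10.181 cm

10.181


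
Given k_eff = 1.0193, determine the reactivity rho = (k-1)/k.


rho = (k_eff - 1) / k_eff
rho = (1.0193 - 1) / 1.0193
rho = 0.018935

0.018935


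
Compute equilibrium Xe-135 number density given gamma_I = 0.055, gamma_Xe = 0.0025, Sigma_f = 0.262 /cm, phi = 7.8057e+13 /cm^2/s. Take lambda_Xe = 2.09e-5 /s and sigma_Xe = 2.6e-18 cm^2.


Xe_eq = (gamma_I + gamma_Xe) * Sigma_f * phi / (lambda_Xe + sigma_Xe * phi)
Numerator = (0.055 + 0.0025) * 0.262 * 7.8057e+13 = 1.175929e+12
Denominator = 2.09e-5 + 2.6e-18 * 7.8057e+13 = 2.238482e-04
Xe_eq = 1.175929e+12 / 2.238482e-04 = 5.2532e+15 /cm^3

5.2532e+15


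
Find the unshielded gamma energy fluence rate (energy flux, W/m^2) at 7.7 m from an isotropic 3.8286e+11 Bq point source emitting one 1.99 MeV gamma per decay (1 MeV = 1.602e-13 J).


psi = A * E * 1.602e-13 / (4*pi*r^2)
psi = 3.8286e+11 * 1.99 * 1.602e-13 / (4*pi*7.7^2)
psi = 1.6382e-04 W/m^2

1.6382e-04


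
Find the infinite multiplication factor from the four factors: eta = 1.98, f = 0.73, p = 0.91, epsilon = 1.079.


k_inf = eta * f * p * epsilon
k_inf = 1.98 * 0.73 * 0.91 * 1.079
k_inf = 1.4192

1.4192


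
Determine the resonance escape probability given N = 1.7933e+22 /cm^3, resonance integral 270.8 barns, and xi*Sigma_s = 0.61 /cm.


p = exp(-N * I * 1e-24 / (xi*Sigma_s))
p = exp(-1.7933e+22 * 270.8 * 1e-24 / 0.61)
p = 3.4878e-04

3.4878e-04


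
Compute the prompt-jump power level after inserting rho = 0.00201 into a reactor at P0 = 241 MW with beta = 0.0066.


P1/P0 = beta / (beta - rho)
P1/P0 = 0.0066 / (0.0066 - 0.00201) = 1.437908
P1 = 241 * 1.437908 = 346.54 MW

346.54


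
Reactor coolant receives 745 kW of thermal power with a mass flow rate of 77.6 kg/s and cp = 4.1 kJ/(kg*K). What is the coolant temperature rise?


dT = Q / (m_dot * cp)
dT = 745 / (77.6 * 4.1)
dT = 2.3416 C

2.3416


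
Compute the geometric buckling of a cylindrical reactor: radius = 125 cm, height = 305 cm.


B^2 = (2.405/R)^2 + (pi/H)^2
B^2 = (2.405/125)^2 + (pi/305)^2
B^2 = 4.7627e-04 /cm^2

4.7627e-04


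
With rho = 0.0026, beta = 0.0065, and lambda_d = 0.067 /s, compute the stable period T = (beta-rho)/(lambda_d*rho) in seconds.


T = (beta - rho) / (lambda_d * rho)
T = (0.0065 - 0.0026) / (0.067 * 0.0026)
T = 22.388 s

22.388


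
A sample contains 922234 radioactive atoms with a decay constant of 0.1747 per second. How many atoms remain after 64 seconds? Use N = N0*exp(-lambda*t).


N = N0 * exp(-lambda * t)
N = 922234 * exp(-0.1747 * 64)
N = 12.855

12.855


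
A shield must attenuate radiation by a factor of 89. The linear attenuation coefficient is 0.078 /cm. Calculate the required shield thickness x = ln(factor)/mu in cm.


x = ln(factor) / mu
x = ln(89) / 0.078
x = 57.547 cm

57.547


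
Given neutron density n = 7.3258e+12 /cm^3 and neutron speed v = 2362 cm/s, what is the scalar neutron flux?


phi = n * v
phi = 7.3258e+12 * 2362
phi = 1.7304e+16 /cm^2/s

1.7304e+16


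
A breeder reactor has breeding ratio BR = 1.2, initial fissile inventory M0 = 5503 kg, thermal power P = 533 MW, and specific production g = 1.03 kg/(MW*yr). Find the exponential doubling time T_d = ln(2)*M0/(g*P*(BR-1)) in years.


Breeding gain G = BR - 1 = 1.2 - 1 = 0.2
Fissile production rate = g * P * G = 1.03 * 533 * 0.2 = 109.798 kg/yr
T_d = ln(2) * M0 / (g * P * G)
T_d = ln(2) * 5503 / 109.798 = 34.740 yr

34.740


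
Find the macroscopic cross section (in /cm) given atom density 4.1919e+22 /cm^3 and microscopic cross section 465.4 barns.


Sigma = N * sigma_barns * 1e-24
Sigma = 4.1919e+22 * 465.4 * 1e-24
Sigma = 19.509 /cm

19.509


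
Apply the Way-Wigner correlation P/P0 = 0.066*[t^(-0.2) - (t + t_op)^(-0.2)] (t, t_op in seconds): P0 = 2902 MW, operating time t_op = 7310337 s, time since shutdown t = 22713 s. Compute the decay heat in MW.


P/P0 = 0.066 * [t^(-0.2) - (t + t_op)^(-0.2)]
P/P0 = 0.066 * [22713^(-0.2) - (22713 + 7310337)^(-0.2)]
P/P0 = 0.066 * [0.1345071 - 0.04235874] = 0.006081792
P = 2902 * 0.006081792 = 17.649 MW

17.649


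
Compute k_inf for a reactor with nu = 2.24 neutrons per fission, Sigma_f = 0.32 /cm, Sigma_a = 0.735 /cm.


k_inf = nu * Sigma_f / Sigma_a
k_inf = 2.24 * 0.32 / 0.735
k_inf = 0.97524

0.97524


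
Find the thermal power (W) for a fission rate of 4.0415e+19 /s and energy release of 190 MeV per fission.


P = fission_rate * E_MeV * 1.602e-13
P = 4.0415e+19 * 190 * 1.602e-13
P = 1.2302e+09 W

1.2302e+09


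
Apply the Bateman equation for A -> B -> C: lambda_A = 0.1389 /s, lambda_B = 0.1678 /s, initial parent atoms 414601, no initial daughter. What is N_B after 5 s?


N_B(t) = lambda_A * N_A0 / (lambda_B - lambda_A) * [exp(-lambda_A*t) - exp(-lambda_B*t)]
exp(-0.1389*5) = 0.4993240; exp(-0.1678*5) = 0.4321424
N_B = 0.1389 * 414601 / (0.1678 - 0.1389) * (0.4993240 - 0.4321424)
N_B = 133871

133871


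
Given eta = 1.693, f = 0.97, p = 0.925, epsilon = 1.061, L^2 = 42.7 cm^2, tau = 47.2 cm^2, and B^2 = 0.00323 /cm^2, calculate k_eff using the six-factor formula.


k_inf = eta*f*p*eps = 1.693*0.97*0.925*1.061 = 1.611706
P_TNL = 1/(1 + L^2*B^2) = 1/(1 + 42.7*0.00323) = 0.8787956
P_FNL = exp(-B^2*tau) = exp(-0.00323*47.2) = 0.8585967
k_eff = k_inf * P_TNL * P_FNL = 1.611706 * 0.8787956 * 0.8585967
k_eff = 1.2161

1.2161


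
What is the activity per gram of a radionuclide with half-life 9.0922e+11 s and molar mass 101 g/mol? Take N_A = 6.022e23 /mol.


lambda = ln(2) / t_half = ln(2) / 9.0922e+11 = 7.623536e-13 /s
SA = lambda * N_A / M
SA = 7.623536e-13 * 6.022e23 / 101
SA = 4.5454e+09 Bq/g

4.5454e+09


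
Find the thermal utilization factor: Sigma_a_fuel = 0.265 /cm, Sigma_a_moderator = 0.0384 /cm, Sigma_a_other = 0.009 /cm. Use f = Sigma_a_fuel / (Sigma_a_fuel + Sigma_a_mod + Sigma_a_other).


f = Sigma_a_fuel / (Sigma_a_fuel + Sigma_a_mod + Sigma_a_other)
f = 0.265 / (0.265 + 0.0384 + 0.009)
f = 0.84827

0.84827


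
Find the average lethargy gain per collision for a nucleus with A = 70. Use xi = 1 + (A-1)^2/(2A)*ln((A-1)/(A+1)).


xi = 1 + (A-1)^2/(2A) * ln((A-1)/(A+1))
xi = 1 + (70-1)^2/(2*70) * ln((70-1)/(70 +1))
xi = 0.028301

0.028301


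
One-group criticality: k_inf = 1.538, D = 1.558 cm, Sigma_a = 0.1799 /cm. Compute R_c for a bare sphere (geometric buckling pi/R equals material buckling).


L^2 = D / Sigma_a = 1.558 / 0.1799 = 8.660367 cm^2
B_m^2 = (k_inf - 1) / L^2 = (1.538 - 1) / 8.660367 = 0.06212208 /cm^2
For a bare sphere: B_g = pi/R, so R_c = pi / sqrt(B_m^2)
R_c = pi / sqrt(0.06212208) = 12.605 cm

12.605


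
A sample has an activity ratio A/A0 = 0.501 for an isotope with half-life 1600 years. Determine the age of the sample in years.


lambda = ln(2) / t_half = ln(2) / 1600 = 4.332170e-04 /yr
t = -ln(A/A0) / lambda
t = -ln(0.501) / 4.332170e-04
t = 1595.4 yr

1595.4
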